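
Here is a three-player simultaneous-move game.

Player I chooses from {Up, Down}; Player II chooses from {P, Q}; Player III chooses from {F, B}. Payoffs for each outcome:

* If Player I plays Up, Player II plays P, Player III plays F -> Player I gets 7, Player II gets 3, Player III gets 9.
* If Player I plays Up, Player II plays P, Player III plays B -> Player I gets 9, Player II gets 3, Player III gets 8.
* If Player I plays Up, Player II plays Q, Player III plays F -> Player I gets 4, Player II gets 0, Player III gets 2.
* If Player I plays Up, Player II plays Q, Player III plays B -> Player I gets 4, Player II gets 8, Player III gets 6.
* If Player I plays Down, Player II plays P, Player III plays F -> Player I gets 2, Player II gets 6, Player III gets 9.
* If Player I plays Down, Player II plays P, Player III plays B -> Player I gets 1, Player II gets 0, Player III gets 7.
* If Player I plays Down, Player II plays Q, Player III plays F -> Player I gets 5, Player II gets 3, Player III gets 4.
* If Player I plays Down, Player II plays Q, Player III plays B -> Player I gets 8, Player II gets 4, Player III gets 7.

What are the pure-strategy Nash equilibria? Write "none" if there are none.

For each strategy profile, look for a profitable unilateral deviation.
(Up, P, F): Player I gets 7, best alternative 2; Player II gets 3, best alternative 0; Player III gets 9, best alternative 8. No profitable deviation — NE.
(Up, P, B): Player II can switch to Q (3 → 8). Not NE.
(Up, Q, F): Player I can switch to Down (4 → 5). Not NE.
(Up, Q, B): Player I can switch to Down (4 → 8). Not NE.
(Down, P, F): Player I can switch to Up (2 → 7). Not NE.
(Down, P, B): Player I can switch to Up (1 → 9). Not NE.
(Down, Q, F): Player II can switch to P (3 → 6). Not NE.
(Down, Q, B): Player I gets 8, best alternative 4; Player II gets 4, best alternative 0; Player III gets 7, best alternative 4. No profitable deviation — NE.

Pure-strategy Nash equilibria: (Up, P, F) and (Down, Q, B)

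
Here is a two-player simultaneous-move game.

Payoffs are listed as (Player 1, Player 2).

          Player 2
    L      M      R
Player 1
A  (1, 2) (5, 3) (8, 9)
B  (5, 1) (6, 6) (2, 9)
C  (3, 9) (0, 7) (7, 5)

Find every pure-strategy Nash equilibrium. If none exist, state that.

Pure NE: (A, R)

For each player, find the best response to each opponent profile; mutual best responses are the pure NE.
Player 1 against L: payoffs 1, 5, 3 → best response B.
Player 1 against M: payoffs 5, 6, 0 → best response B.
Player 1 against R: payoffs 8, 2, 7 → best response A.
Player 2 against A: payoffs 2, 3, 9 → best response R.
Player 2 against B: payoffs 1, 6, 9 → best response R.
Player 2 against C: payoffs 9, 7, 5 → best response L.
Mutual best responses: (A, R).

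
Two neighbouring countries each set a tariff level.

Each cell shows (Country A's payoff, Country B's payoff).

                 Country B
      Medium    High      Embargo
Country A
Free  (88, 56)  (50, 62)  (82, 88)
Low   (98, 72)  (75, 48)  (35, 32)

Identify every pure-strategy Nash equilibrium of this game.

(Free, Embargo), (Low, Medium)

For each player, find the best response to each opponent profile; mutual best responses are the pure NE.
Country A against Medium: payoffs 88, 98 → best response Low.
Country A against High: payoffs 50, 75 → best response Low.
Country A against Embargo: payoffs 82, 35 → best response Free.
Country B against Free: payoffs 56, 62, 88 → best response Embargo.
Country B against Low: payoffs 72, 48, 32 → best response Medium.
Mutual best responses: (Free, Embargo); (Low, Medium).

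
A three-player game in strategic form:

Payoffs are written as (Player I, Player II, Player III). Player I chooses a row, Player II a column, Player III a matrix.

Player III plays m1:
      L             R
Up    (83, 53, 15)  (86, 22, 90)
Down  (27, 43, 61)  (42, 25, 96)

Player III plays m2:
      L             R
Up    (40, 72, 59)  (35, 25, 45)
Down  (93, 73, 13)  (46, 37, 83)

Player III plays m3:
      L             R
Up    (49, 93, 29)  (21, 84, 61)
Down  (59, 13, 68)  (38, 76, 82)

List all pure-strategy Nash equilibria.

none

(Up, L, m1): Player III can switch to m2 (15 → 59). Not NE.
(Up, L, m2): Player I can switch to Down (40 → 93). Not NE.
(Up, L, m3): Player I can switch to Down (49 → 59). Not NE.
(Up, R, m1): Player II can switch to L (22 → 53). Not NE.
(Up, R, m2): Player I can switch to Down (35 → 46). Not NE.
(Up, R, m3): Player I can switch to Down (21 → 38). Not NE.
(Down, L, m1): Player I can switch to Up (27 → 83). Not NE.
(Down, L, m2): Player III can switch to m1 (13 → 61). Not NE.
(The remaining 4 profiles each have a profitable deviation by the same check.)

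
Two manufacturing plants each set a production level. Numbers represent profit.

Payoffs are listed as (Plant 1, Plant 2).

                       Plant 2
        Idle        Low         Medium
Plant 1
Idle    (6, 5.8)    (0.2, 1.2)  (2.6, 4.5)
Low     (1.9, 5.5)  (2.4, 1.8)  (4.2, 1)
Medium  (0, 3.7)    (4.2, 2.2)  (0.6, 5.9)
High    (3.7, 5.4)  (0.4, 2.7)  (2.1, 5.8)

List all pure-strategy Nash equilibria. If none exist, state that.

Plant 1 against Idle: payoffs 6, 1.9, 0, 3.7 → best response Idle.
Plant 1 against Low: payoffs 0.2, 2.4, 4.2, 0.4 → best response Medium.
Plant 1 against Medium: payoffs 2.6, 4.2, 0.6, 2.1 → best response Low.
Plant 2 against Idle: payoffs 5.8, 1.2, 4.5 → best response Idle.
Plant 2 against Low: payoffs 5.5, 1.8, 1 → best response Idle.
Plant 2 against Medium: payoffs 3.7, 2.2, 5.9 → best response Medium.
Plant 2 against High: payoffs 5.4, 2.7, 5.8 → best response Medium.
Mutual best responses: (Idle, Idle).

(Idle, Idle)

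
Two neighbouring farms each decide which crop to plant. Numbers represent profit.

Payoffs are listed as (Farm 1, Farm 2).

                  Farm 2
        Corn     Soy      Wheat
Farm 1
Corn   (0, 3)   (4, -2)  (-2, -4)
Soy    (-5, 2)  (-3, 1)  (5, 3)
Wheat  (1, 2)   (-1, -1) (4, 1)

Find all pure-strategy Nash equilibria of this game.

The pure Nash equilibria are (Soy, Wheat) and (Wheat, Corn).

Mark each player's best response to every combination of opponents' strategies; a profile where every player is best-responding is a pure Nash equilibrium.
Farm 1 against Corn: payoffs 0, -5, 1 → best response Wheat.
Farm 1 against Soy: payoffs 4, -3, -1 → best response Corn.
Farm 1 against Wheat: payoffs -2, 5, 4 → best response Soy.
Farm 2 against Corn: payoffs 3, -2, -4 → best response Corn.
Farm 2 against Soy: payoffs 2, 1, 3 → best response Wheat.
Farm 2 against Wheat: payoffs 2, -1, 1 → best response Corn.
Mutual best responses: (Soy, Wheat); (Wheat, Corn).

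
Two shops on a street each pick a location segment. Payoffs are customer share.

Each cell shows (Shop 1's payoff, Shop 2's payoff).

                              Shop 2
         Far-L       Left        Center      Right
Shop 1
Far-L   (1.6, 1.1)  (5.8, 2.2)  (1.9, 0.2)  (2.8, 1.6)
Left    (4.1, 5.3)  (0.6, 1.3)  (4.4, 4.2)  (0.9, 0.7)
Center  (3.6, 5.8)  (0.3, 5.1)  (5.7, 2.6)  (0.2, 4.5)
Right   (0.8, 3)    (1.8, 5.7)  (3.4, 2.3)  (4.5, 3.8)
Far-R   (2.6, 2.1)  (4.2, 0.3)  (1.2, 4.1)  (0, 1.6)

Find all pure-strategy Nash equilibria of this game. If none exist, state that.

(Far-L, Left), (Left, Far-L)

(Far-L, Far-L): Shop 1 can switch to Left (1.6 → 4.1). Not NE.
(Far-L, Left): Shop 1 gets 5.8, best alternative 4.2; Shop 2 gets 2.2, best alternative 1.6. No profitable deviation — NE.
(Far-L, Center): Shop 1 can switch to Left (1.9 → 4.4). Not NE.
(Far-L, Right): Shop 1 can switch to Right (2.8 → 4.5). Not NE.
(Left, Far-L): Shop 1 gets 4.1, best alternative 3.6; Shop 2 gets 5.3, best alternative 4.2. No profitable deviation — NE.
(Left, Left): Shop 1 can switch to Far-L (0.6 → 5.8). Not NE.
(Left, Center): Shop 1 can switch to Center (4.4 → 5.7). Not NE.
(Left, Right): Shop 1 can switch to Far-L (0.9 → 2.8). Not NE.
(Center, Far-L): Shop 1 can switch to Left (3.6 → 4.1). Not NE.
(Center, Left): Shop 1 can switch to Far-L (0.3 → 5.8). Not NE.
(Center, Center): Shop 2 can switch to Far-L (2.6 → 5.8). Not NE.
(Center, Right): Shop 1 can switch to Far-L (0.2 → 2.8). Not NE.
(Right, Far-L): Shop 1 can switch to Far-L (0.8 → 1.6). Not NE.
(Right, Left): Shop 1 can switch to Far-L (1.8 → 5.8). Not NE.
(The remaining 6 profiles each have a profitable deviation by the same check.)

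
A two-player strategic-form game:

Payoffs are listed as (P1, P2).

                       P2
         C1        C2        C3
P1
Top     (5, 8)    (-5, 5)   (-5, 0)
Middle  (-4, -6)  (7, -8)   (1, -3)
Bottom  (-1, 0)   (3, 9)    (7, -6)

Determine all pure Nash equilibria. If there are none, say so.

P1 against C1: payoffs 5, -4, -1 → best response Top.
P1 against C2: payoffs -5, 7, 3 → best response Middle.
P1 against C3: payoffs -5, 1, 7 → best response Bottom.
P2 against Top: payoffs 8, 5, 0 → best response C1.
P2 against Middle: payoffs -6, -8, -3 → best response C3.
P2 against Bottom: payoffs 0, 9, -6 → best response C2.
Mutual best responses: (Top, C1).

The unique pure-strategy Nash equilibrium is (Top, C1).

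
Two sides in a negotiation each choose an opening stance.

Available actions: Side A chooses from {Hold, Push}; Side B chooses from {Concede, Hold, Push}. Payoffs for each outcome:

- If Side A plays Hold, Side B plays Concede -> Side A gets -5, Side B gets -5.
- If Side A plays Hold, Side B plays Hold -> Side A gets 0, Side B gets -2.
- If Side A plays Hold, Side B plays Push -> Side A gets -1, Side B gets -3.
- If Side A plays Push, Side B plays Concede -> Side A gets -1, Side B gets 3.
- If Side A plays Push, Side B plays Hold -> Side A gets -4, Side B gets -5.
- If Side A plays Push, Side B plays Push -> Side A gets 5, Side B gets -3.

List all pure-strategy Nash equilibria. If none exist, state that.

Mark each player's best response to every combination of opponents' strategies; a profile where every player is best-responding is a pure Nash equilibrium.
Side A against Concede: payoffs -5, -1 → best response Push.
Side A against Hold: payoffs 0, -4 → best response Hold.
Side A against Push: payoffs -1, 5 → best response Push.
Side B against Hold: payoffs -5, -2, -3 → best response Hold.
Side B against Push: payoffs 3, -5, -3 → best response Concede.
Mutual best responses: (Hold, Hold); (Push, Concede).

The pure Nash equilibria are (Hold, Hold) and (Push, Concede).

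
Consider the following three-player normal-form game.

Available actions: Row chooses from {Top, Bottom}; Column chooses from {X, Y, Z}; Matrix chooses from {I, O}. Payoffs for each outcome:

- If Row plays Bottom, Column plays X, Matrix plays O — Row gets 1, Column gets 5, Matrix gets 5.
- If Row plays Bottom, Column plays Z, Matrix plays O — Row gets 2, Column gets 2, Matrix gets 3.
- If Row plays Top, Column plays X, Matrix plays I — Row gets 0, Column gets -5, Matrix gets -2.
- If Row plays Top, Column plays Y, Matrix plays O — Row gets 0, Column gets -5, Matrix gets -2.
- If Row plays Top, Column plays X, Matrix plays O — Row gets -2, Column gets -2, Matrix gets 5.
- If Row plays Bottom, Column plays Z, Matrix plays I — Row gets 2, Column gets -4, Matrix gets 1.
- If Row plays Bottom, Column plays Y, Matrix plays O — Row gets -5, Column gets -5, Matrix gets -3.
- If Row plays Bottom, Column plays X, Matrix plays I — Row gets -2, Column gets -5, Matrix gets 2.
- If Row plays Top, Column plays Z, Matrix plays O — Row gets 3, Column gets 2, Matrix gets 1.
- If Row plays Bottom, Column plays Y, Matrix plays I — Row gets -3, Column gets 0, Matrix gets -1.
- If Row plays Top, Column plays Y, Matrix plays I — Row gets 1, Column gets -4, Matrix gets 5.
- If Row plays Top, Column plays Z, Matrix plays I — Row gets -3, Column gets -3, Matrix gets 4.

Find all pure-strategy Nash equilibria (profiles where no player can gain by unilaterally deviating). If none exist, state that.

The unique pure-strategy Nash equilibrium is (Bottom, X, O).

(Top, X, I): Column can switch to Y (-5 → -4). Not NE.
(Top, X, O): Row can switch to Bottom (-2 → 1). Not NE.
(Top, Y, I): Column can switch to Z (-4 → -3). Not NE.
(Top, Y, O): Column can switch to X (-5 → -2). Not NE.
(Top, Z, I): Row can switch to Bottom (-3 → 2). Not NE.
(Top, Z, O): Matrix can switch to I (1 → 4). Not NE.
(Bottom, X, I): Row can switch to Top (-2 → 0). Not NE.
(Bottom, X, O): Row gets 1, best alternative -2; Column gets 5, best alternative 2; Matrix gets 5, best alternative 2. No profitable deviation — NE.
(Bottom, Y, I): Row can switch to Top (-3 → 1). Not NE.
(The remaining 3 profiles each have a profitable deviation by the same check.)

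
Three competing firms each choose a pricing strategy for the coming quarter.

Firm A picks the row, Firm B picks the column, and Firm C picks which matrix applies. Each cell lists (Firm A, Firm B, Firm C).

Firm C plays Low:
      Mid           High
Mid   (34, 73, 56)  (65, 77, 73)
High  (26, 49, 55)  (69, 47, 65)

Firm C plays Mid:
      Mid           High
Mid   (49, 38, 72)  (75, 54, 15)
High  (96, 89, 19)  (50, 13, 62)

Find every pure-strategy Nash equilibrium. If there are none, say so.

This game has no pure Nash equilibrium.

Firm A against (Mid, Low): payoffs 34, 26 → best response Mid.
Firm A against (Mid, Mid): payoffs 49, 96 → best response High.
Firm A against (High, Low): payoffs 65, 69 → best response High.
Firm A against (High, Mid): payoffs 75, 50 → best response Mid.
Firm B against (Mid, Low): payoffs 73, 77 → best response High.
Firm B against (Mid, Mid): payoffs 38, 54 → best response High.
Firm B against (High, Low): payoffs 49, 47 → best response Mid.
Firm B against (High, Mid): payoffs 89, 13 → best response Mid.
Firm C against (Mid, Mid): payoffs 56, 72 → best response Mid.
Firm C against (Mid, High): payoffs 73, 15 → best response Low.
Firm C against (High, Mid): payoffs 55, 19 → best response Low.
Firm C against (High, High): payoffs 65, 62 → best response Low.
No profile is a mutual best response for all players.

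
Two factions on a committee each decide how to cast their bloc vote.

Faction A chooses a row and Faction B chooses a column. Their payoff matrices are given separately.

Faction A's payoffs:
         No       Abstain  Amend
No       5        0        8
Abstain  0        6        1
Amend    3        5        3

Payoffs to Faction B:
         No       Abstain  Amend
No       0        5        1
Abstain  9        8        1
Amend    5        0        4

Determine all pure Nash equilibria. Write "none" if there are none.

There is no pure-strategy Nash equilibrium.

(No, No): Faction B can switch to Abstain (0 → 5). Not NE.
(No, Abstain): Faction A can switch to Abstain (0 → 6). Not NE.
(No, Amend): Faction B can switch to Abstain (1 → 5). Not NE.
(Abstain, No): Faction A can switch to No (0 → 5). Not NE.
(Abstain, Abstain): Faction B can switch to No (8 → 9). Not NE.
(Abstain, Amend): Faction A can switch to No (1 → 8). Not NE.
(Amend, No): Faction A can switch to No (3 → 5). Not NE.
(Amend, Abstain): Faction A can switch to Abstain (5 → 6). Not NE.
(Amend, Amend): Faction A can switch to No (3 → 8). Not NE.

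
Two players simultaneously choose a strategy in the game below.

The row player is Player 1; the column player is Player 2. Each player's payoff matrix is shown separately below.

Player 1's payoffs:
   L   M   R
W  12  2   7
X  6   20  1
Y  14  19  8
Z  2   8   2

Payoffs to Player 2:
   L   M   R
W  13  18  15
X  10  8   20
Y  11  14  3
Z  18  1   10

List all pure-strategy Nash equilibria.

No pure-strategy Nash equilibrium.

(W, L): Player 1 can switch to Y (12 → 14). Not NE.
(W, M): Player 1 can switch to X (2 → 20). Not NE.
(W, R): Player 1 can switch to Y (7 → 8). Not NE.
(X, L): Player 1 can switch to W (6 → 12). Not NE.
(X, M): Player 2 can switch to L (8 → 10). Not NE.
(X, R): Player 1 can switch to W (1 → 7). Not NE.
(Y, L): Player 2 can switch to M (11 → 14). Not NE.
(Y, M): Player 1 can switch to X (19 → 20). Not NE.
(Y, R): Player 2 can switch to L (3 → 11). Not NE.
(Z, L): Player 1 can switch to W (2 → 12). Not NE.
(The remaining 2 profiles each have a profitable deviation by the same check.)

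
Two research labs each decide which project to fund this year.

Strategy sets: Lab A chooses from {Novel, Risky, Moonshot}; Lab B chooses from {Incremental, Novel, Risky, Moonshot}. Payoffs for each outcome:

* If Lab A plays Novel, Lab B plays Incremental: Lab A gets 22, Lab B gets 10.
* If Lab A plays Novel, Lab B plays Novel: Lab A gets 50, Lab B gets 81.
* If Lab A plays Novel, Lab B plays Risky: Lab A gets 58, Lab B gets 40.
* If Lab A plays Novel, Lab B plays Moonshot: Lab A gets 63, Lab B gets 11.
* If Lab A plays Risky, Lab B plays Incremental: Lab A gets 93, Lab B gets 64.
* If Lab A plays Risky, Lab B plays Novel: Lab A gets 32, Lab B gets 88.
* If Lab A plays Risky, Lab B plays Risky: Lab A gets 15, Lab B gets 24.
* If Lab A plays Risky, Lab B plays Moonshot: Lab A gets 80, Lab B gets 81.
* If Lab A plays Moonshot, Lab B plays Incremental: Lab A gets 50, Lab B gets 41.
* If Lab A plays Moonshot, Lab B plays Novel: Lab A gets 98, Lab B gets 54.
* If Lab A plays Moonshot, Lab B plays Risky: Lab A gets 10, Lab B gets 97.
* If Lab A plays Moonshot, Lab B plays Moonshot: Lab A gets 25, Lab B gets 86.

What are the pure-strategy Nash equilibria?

For each player, find the best response to each opponent profile; mutual best responses are the pure NE.
Lab A against Incremental: payoffs 22, 93, 50 → best response Risky.
Lab A against Novel: payoffs 50, 32, 98 → best response Moonshot.
Lab A against Risky: payoffs 58, 15, 10 → best response Novel.
Lab A against Moonshot: payoffs 63, 80, 25 → best response Risky.
Lab B against Novel: payoffs 10, 81, 40, 11 → best response Novel.
Lab B against Risky: payoffs 64, 88, 24, 81 → best response Novel.
Lab B against Moonshot: payoffs 41, 54, 97, 86 → best response Risky.
No profile is a mutual best response for all players.

No pure-strategy Nash equilibrium.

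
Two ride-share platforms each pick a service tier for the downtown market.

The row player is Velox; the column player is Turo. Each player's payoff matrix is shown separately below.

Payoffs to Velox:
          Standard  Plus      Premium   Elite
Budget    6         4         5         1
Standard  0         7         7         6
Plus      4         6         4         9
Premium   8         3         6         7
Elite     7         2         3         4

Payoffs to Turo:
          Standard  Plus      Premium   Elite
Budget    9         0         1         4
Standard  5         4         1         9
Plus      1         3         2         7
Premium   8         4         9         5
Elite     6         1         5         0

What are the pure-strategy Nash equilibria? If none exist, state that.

Velox against Standard: payoffs 6, 0, 4, 8, 7 → best response Premium.
Velox against Plus: payoffs 4, 7, 6, 3, 2 → best response Standard.
Velox against Premium: payoffs 5, 7, 4, 6, 3 → best response Standard.
Velox against Elite: payoffs 1, 6, 9, 7, 4 → best response Plus.
Turo against Budget: payoffs 9, 0, 1, 4 → best response Standard.
Turo against Standard: payoffs 5, 4, 1, 9 → best response Elite.
Turo against Plus: payoffs 1, 3, 2, 7 → best response Elite.
Turo against Premium: payoffs 8, 4, 9, 5 → best response Premium.
Turo against Elite: payoffs 6, 1, 5, 0 → best response Standard.
Mutual best responses: (Plus, Elite).

The unique pure-strategy Nash equilibrium is (Plus, Elite).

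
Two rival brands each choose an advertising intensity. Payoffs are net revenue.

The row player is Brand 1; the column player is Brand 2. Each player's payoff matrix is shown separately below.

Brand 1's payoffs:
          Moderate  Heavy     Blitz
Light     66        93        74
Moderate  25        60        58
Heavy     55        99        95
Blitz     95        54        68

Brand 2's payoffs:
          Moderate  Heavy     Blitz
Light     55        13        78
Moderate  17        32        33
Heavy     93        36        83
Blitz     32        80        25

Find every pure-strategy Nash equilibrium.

For each player, find the best response to each opponent profile; mutual best responses are the pure NE.
Brand 1 against Moderate: payoffs 66, 25, 55, 95 → best response Blitz.
Brand 1 against Heavy: payoffs 93, 60, 99, 54 → best response Heavy.
Brand 1 against Blitz: payoffs 74, 58, 95, 68 → best response Heavy.
Brand 2 against Light: payoffs 55, 13, 78 → best response Blitz.
Brand 2 against Moderate: payoffs 17, 32, 33 → best response Blitz.
Brand 2 against Heavy: payoffs 93, 36, 83 → best response Moderate.
Brand 2 against Blitz: payoffs 32, 80, 25 → best response Heavy.
No profile is a mutual best response for all players.

This game has no pure Nash equilibrium.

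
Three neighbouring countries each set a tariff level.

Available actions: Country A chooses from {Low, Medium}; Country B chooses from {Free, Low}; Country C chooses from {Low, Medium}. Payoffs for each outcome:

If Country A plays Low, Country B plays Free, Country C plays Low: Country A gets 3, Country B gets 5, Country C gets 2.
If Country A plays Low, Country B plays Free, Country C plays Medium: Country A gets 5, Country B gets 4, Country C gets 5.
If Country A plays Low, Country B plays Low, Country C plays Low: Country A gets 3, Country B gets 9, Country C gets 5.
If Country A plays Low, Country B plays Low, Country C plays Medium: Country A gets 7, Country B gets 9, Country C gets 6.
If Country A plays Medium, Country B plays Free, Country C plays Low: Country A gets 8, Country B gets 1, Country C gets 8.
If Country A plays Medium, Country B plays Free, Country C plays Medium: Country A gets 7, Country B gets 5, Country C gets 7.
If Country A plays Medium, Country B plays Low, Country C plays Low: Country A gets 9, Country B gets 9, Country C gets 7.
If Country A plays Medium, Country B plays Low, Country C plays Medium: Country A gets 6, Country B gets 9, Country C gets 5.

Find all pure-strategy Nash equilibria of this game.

The pure Nash equilibria are (Low, Low, Medium) and (Medium, Low, Low).

For each player, find the best response to each opponent profile; mutual best responses are the pure NE.
Country A against (Free, Low): payoffs 3, 8 → best response Medium.
Country A against (Free, Medium): payoffs 5, 7 → best response Medium.
Country A against (Low, Low): payoffs 3, 9 → best response Medium.
Country A against (Low, Medium): payoffs 7, 6 → best response Low.
Country B against (Low, Low): payoffs 5, 9 → best response Low.
Country B against (Low, Medium): payoffs 4, 9 → best response Low.
Country B against (Medium, Low): payoffs 1, 9 → best response Low.
Country B against (Medium, Medium): payoffs 5, 9 → best response Low.
Country C against (Low, Free): payoffs 2, 5 → best response Medium.
Country C against (Low, Low): payoffs 5, 6 → best response Medium.
Country C against (Medium, Free): payoffs 8, 7 → best response Low.
Country C against (Medium, Low): payoffs 7, 5 → best response Low.
Mutual best responses: (Low, Low, Medium); (Medium, Low, Low).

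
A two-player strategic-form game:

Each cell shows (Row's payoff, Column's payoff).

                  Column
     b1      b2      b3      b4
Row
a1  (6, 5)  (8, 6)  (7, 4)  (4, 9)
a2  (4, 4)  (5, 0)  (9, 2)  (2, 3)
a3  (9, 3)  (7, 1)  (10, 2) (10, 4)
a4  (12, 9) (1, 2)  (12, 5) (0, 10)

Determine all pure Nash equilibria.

Pure NE: (a3, b4)

For each player, find the best response to each opponent profile; mutual best responses are the pure NE.
Row against b1: payoffs 6, 4, 9, 12 → best response a4.
Row against b2: payoffs 8, 5, 7, 1 → best response a1.
Row against b3: payoffs 7, 9, 10, 12 → best response a4.
Row against b4: payoffs 4, 2, 10, 0 → best response a3.
Column against a1: payoffs 5, 6, 4, 9 → best response b4.
Column against a2: payoffs 4, 0, 2, 3 → best response b1.
Column against a3: payoffs 3, 1, 2, 4 → best response b4.
Column against a4: payoffs 9, 2, 5, 10 → best response b4.
Mutual best responses: (a3, b4).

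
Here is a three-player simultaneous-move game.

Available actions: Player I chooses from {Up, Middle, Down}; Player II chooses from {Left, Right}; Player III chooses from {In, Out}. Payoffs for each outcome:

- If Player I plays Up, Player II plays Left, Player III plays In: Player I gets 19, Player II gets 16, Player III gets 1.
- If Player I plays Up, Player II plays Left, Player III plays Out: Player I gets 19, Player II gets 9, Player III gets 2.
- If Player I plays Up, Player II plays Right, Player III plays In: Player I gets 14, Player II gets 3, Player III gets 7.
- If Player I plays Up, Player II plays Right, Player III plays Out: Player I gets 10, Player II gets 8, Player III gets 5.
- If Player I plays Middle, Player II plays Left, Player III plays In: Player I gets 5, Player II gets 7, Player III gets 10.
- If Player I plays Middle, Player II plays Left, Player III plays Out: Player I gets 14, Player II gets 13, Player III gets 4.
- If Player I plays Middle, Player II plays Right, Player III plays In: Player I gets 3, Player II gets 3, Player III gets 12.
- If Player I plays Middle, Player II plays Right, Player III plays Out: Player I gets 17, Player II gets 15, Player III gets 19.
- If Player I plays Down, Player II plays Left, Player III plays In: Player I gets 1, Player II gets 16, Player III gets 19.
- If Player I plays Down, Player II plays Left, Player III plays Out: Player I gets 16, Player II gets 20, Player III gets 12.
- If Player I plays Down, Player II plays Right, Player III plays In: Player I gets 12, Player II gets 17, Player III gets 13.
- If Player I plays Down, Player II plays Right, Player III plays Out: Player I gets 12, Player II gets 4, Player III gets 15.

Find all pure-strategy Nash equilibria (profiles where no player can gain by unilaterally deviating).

(Up, Left, In): Player III can switch to Out (1 → 2). Not NE.
(Up, Left, Out): Player I gets 19, best alternative 16; Player II gets 9, best alternative 8; Player III gets 2, best alternative 1. No profitable deviation — NE.
(Up, Right, In): Player II can switch to Left (3 → 16). Not NE.
(Up, Right, Out): Player I can switch to Middle (10 → 17). Not NE.
(Middle, Left, In): Player I can switch to Up (5 → 19). Not NE.
(Middle, Left, Out): Player I can switch to Up (14 → 19). Not NE.
(Middle, Right, In): Player I can switch to Up (3 → 14). Not NE.
(Middle, Right, Out): Player I gets 17, best alternative 12; Player II gets 15, best alternative 13; Player III gets 19, best alternative 12. No profitable deviation — NE.
(Down, Left, In): Player I can switch to Up (1 → 19). Not NE.
(Down, Left, Out): Player I can switch to Up (16 → 19). Not NE.
(The remaining 2 profiles each have a profitable deviation by the same check.)

(Up, Left, Out) and (Middle, Right, Out)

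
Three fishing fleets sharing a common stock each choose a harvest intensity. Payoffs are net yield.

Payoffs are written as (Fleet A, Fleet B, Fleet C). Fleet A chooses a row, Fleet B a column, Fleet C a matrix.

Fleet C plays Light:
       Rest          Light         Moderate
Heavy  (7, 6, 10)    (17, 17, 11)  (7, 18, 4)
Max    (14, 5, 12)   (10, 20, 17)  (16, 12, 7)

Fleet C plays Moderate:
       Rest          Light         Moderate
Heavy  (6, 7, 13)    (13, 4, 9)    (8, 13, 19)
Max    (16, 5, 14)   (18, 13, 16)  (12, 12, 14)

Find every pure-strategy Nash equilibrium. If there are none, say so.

This game has no pure Nash equilibrium.

Fleet A against (Rest, Light): payoffs 7, 14 → best response Max.
Fleet A against (Rest, Moderate): payoffs 6, 16 → best response Max.
Fleet A against (Light, Light): payoffs 17, 10 → best response Heavy.
Fleet A against (Light, Moderate): payoffs 13, 18 → best response Max.
Fleet A against (Moderate, Light): payoffs 7, 16 → best response Max.
Fleet A against (Moderate, Moderate): payoffs 8, 12 → best response Max.
Fleet B against (Heavy, Light): payoffs 6, 17, 18 → best response Moderate.
Fleet B against (Heavy, Moderate): payoffs 7, 4, 13 → best response Moderate.
Fleet B against (Max, Light): payoffs 5, 20, 12 → best response Light.
Fleet B against (Max, Moderate): payoffs 5, 13, 12 → best response Light.
Fleet C against (Heavy, Rest): payoffs 10, 13 → best response Moderate.
Fleet C against (Heavy, Light): payoffs 11, 9 → best response Light.
Fleet C against (Heavy, Moderate): payoffs 4, 19 → best response Moderate.
Fleet C against (Max, Rest): payoffs 12, 14 → best response Moderate.
Fleet C against (Max, Light): payoffs 17, 16 → best response Light.
Fleet C against (Max, Moderate): payoffs 7, 14 → best response Moderate.
No profile is a mutual best response for all players.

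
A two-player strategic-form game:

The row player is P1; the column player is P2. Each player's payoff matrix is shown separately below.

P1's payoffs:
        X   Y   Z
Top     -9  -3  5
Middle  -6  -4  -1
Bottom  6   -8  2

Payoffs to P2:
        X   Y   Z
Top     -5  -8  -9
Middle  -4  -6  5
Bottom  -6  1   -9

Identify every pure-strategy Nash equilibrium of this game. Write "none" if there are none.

P1 against X: payoffs -9, -6, 6 → best response Bottom.
P1 against Y: payoffs -3, -4, -8 → best response Top.
P1 against Z: payoffs 5, -1, 2 → best response Top.
P2 against Top: payoffs -5, -8, -9 → best response X.
P2 against Middle: payoffs -4, -6, 5 → best response Z.
P2 against Bottom: payoffs -6, 1, -9 → best response Y.
No profile is a mutual best response for all players.

There is no pure-strategy Nash equilibrium.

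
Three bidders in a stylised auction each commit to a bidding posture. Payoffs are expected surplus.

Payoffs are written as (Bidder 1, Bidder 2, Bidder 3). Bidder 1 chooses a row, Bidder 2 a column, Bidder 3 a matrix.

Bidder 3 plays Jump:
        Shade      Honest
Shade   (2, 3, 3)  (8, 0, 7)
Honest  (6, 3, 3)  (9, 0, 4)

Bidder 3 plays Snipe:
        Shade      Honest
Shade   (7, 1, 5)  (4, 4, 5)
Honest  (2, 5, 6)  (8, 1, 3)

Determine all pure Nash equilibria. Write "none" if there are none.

No pure-strategy Nash equilibrium.

For each player, find the best response to each opponent profile; mutual best responses are the pure NE.
Bidder 1 against (Shade, Jump): payoffs 2, 6 → best response Honest.
Bidder 1 against (Shade, Snipe): payoffs 7, 2 → best response Shade.
Bidder 1 against (Honest, Jump): payoffs 8, 9 → best response Honest.
Bidder 1 against (Honest, Snipe): payoffs 4, 8 → best response Honest.
Bidder 2 against (Shade, Jump): payoffs 3, 0 → best response Shade.
Bidder 2 against (Shade, Snipe): payoffs 1, 4 → best response Honest.
Bidder 2 against (Honest, Jump): payoffs 3, 0 → best response Shade.
Bidder 2 against (Honest, Snipe): payoffs 5, 1 → best response Shade.
Bidder 3 against (Shade, Shade): payoffs 3, 5 → best response Snipe.
Bidder 3 against (Shade, Honest): payoffs 7, 5 → best response Jump.
Bidder 3 against (Honest, Shade): payoffs 3, 6 → best response Snipe.
Bidder 3 against (Honest, Honest): payoffs 4, 3 → best response Jump.
No profile is a mutual best response for all players.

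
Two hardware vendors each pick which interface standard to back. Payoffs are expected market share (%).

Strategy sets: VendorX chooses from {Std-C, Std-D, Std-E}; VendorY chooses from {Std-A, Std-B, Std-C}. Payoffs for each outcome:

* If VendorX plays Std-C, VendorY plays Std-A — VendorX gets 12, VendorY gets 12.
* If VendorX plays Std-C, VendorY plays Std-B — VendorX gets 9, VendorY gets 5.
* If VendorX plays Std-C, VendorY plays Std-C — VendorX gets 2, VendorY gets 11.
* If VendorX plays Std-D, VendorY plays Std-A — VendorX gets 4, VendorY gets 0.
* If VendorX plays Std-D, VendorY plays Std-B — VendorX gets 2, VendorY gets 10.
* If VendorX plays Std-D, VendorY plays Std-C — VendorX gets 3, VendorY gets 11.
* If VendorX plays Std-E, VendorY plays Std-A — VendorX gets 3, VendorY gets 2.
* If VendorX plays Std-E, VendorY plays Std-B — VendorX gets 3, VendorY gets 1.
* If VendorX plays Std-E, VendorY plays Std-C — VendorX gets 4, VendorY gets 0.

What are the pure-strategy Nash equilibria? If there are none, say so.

(Std-C, Std-A)

(Std-C, Std-A): VendorX gets 12, best alternative 4; VendorY gets 12, best alternative 11. No profitable deviation — NE.
(Std-C, Std-B): VendorY can switch to Std-A (5 → 12). Not NE.
(Std-C, Std-C): VendorX can switch to Std-D (2 → 3). Not NE.
(Std-D, Std-A): VendorX can switch to Std-C (4 → 12). Not NE.
(Std-D, Std-B): VendorX can switch to Std-C (2 → 9). Not NE.
(Std-D, Std-C): VendorX can switch to Std-E (3 → 4). Not NE.
(Std-E, Std-A): VendorX can switch to Std-C (3 → 12). Not NE.
(The remaining 2 profiles each have a profitable deviation by the same check.)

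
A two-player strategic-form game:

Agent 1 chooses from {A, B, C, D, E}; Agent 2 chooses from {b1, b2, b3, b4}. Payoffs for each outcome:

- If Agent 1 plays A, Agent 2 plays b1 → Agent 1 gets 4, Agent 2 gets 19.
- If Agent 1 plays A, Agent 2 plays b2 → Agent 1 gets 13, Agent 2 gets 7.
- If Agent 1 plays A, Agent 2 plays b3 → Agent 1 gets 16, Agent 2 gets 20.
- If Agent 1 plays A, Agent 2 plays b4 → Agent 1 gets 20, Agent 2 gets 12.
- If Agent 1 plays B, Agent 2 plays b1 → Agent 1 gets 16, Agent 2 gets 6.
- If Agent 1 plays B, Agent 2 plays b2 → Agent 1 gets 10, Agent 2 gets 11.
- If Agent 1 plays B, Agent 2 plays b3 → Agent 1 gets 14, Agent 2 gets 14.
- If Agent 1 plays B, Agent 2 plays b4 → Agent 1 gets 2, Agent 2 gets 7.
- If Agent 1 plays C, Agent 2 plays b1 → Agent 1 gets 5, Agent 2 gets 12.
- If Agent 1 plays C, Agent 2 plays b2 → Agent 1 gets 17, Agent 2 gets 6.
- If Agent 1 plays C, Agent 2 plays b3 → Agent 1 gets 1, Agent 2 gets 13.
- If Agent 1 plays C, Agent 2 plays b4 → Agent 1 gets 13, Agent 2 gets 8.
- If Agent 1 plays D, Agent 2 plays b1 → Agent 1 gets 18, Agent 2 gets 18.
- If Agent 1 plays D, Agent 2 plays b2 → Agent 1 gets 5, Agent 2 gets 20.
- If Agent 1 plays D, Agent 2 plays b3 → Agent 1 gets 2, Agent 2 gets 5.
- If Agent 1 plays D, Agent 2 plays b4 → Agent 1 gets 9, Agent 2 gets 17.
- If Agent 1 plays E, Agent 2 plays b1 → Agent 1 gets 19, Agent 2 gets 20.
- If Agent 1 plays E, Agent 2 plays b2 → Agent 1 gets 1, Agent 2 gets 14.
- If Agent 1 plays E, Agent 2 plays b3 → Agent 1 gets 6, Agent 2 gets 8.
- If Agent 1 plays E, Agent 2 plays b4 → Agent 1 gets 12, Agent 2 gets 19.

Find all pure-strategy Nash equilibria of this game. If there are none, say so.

The pure Nash equilibria are (A, b3), (E, b1).

Agent 1 against b1: payoffs 4, 16, 5, 18, 19 → best response E.
Agent 1 against b2: payoffs 13, 10, 17, 5, 1 → best response C.
Agent 1 against b3: payoffs 16, 14, 1, 2, 6 → best response A.
Agent 1 against b4: payoffs 20, 2, 13, 9, 12 → best response A.
Agent 2 against A: payoffs 19, 7, 20, 12 → best response b3.
Agent 2 against B: payoffs 6, 11, 14, 7 → best response b3.
Agent 2 against C: payoffs 12, 6, 13, 8 → best response b3.
Agent 2 against D: payoffs 18, 20, 5, 17 → best response b2.
Agent 2 against E: payoffs 20, 14, 8, 19 → best response b1.
Mutual best responses: (A, b3); (E, b1).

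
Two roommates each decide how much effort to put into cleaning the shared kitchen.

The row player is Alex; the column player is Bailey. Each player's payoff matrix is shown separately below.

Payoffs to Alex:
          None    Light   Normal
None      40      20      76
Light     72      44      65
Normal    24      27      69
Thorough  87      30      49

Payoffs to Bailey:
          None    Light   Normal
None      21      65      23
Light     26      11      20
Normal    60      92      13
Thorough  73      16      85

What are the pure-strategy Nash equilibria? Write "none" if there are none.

Alex against None: payoffs 40, 72, 24, 87 → best response Thorough.
Alex against Light: payoffs 20, 44, 27, 30 → best response Light.
Alex against Normal: payoffs 76, 65, 69, 49 → best response None.
Bailey against None: payoffs 21, 65, 23 → best response Light.
Bailey against Light: payoffs 26, 11, 20 → best response None.
Bailey against Normal: payoffs 60, 92, 13 → best response Light.
Bailey against Thorough: payoffs 73, 16, 85 → best response Normal.
No profile is a mutual best response for all players.

There is no pure-strategy Nash equilibrium.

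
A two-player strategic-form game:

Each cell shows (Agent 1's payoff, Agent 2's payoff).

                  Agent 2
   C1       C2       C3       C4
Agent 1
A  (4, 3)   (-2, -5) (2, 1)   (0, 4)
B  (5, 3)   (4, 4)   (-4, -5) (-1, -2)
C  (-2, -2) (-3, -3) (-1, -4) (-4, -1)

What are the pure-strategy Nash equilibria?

(A, C1): Agent 1 can switch to B (4 → 5). Not NE.
(A, C2): Agent 1 can switch to B (-2 → 4). Not NE.
(A, C3): Agent 2 can switch to C1 (1 → 3). Not NE.
(A, C4): Agent 1 gets 0, best alternative -1; Agent 2 gets 4, best alternative 3. No profitable deviation — NE.
(B, C1): Agent 2 can switch to C2 (3 → 4). Not NE.
(B, C2): Agent 1 gets 4, best alternative -2; Agent 2 gets 4, best alternative 3. No profitable deviation — NE.
(B, C3): Agent 1 can switch to A (-4 → 2). Not NE.
(B, C4): Agent 1 can switch to A (-1 → 0). Not NE.
(C, C1): Agent 1 can switch to A (-2 → 4). Not NE.
(C, C2): Agent 1 can switch to A (-3 → -2). Not NE.
(C, C3): Agent 1 can switch to A (-1 → 2). Not NE.
(C, C4): Agent 1 can switch to A (-4 → 0). Not NE.

The pure Nash equilibria are (A, C4), (B, C2).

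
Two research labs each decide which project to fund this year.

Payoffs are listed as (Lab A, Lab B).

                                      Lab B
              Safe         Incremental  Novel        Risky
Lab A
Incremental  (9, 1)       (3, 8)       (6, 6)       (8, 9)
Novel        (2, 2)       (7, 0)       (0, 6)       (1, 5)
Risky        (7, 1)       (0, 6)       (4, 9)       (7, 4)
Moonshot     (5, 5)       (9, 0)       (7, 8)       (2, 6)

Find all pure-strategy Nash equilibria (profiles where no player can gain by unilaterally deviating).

Lab A against Safe: payoffs 9, 2, 7, 5 → best response Incremental.
Lab A against Incremental: payoffs 3, 7, 0, 9 → best response Moonshot.
Lab A against Novel: payoffs 6, 0, 4, 7 → best response Moonshot.
Lab A against Risky: payoffs 8, 1, 7, 2 → best response Incremental.
Lab B against Incremental: payoffs 1, 8, 6, 9 → best response Risky.
Lab B against Novel: payoffs 2, 0, 6, 5 → best response Novel.
Lab B against Risky: payoffs 1, 6, 9, 4 → best response Novel.
Lab B against Moonshot: payoffs 5, 0, 8, 6 → best response Novel.
Mutual best responses: (Incremental, Risky); (Moonshot, Novel).

The pure Nash equilibria are (Incremental, Risky) and (Moonshot, Novel).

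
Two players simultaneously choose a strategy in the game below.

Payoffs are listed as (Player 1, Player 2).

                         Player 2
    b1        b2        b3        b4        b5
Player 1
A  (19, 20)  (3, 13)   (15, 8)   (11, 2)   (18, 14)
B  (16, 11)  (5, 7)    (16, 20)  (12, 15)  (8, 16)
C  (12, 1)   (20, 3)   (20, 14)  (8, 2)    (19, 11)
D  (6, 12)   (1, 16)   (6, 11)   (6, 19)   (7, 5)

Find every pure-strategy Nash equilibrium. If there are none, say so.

Pure-strategy Nash equilibria: (A, b1), (C, b3)

Player 1 against b1: payoffs 19, 16, 12, 6 → best response A.
Player 1 against b2: payoffs 3, 5, 20, 1 → best response C.
Player 1 against b3: payoffs 15, 16, 20, 6 → best response C.
Player 1 against b4: payoffs 11, 12, 8, 6 → best response B.
Player 1 against b5: payoffs 18, 8, 19, 7 → best response C.
Player 2 against A: payoffs 20, 13, 8, 2, 14 → best response b1.
Player 2 against B: payoffs 11, 7, 20, 15, 16 → best response b3.
Player 2 against C: payoffs 1, 3, 14, 2, 11 → best response b3.
Player 2 against D: payoffs 12, 16, 11, 19, 5 → best response b4.
Mutual best responses: (A, b1); (C, b3).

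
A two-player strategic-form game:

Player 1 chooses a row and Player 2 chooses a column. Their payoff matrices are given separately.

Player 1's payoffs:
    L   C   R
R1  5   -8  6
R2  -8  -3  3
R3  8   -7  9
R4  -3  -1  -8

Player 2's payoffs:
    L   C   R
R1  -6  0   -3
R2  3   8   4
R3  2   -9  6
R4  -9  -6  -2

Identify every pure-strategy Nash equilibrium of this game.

The unique pure-strategy Nash equilibrium is (R3, R).

For each strategy profile, look for a profitable unilateral deviation.
(R1, L): Player 1 can switch to R3 (5 → 8). Not NE.
(R1, C): Player 1 can switch to R2 (-8 → -3). Not NE.
(R1, R): Player 1 can switch to R3 (6 → 9). Not NE.
(R2, L): Player 1 can switch to R1 (-8 → 5). Not NE.
(R2, C): Player 1 can switch to R4 (-3 → -1). Not NE.
(R2, R): Player 1 can switch to R1 (3 → 6). Not NE.
(R3, L): Player 2 can switch to R (2 → 6). Not NE.
(R3, C): Player 1 can switch to R2 (-7 → -3). Not NE.
(R3, R): Player 1 gets 9, best alternative 6; Player 2 gets 6, best alternative 2. No profitable deviation — NE.
(The remaining 3 profiles each have a profitable deviation by the same check.)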